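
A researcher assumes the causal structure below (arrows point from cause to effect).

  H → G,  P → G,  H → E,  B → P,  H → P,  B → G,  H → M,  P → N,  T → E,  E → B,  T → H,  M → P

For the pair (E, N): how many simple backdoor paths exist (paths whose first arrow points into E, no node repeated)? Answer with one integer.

8

A backdoor path from E to N is any simple undirected path whose first edge points into E (i.e. leaves E via a parent).
Parents of E: {H, T}.
Enumerating:
  P1: E <- T -> H -> M -> P -> N
  P2: E <- T -> H -> P -> N
  P3: E <- T -> H -> G <- B -> P -> N
  P4: E <- T -> H -> G <- P -> N
  P5: E <- H -> M -> P -> N
  P6: E <- H -> P -> N
  P7: E <- H -> G <- B -> P -> N
  P8: E <- H -> G <- P -> N
That exhausts the simple backdoor paths. Count: 8.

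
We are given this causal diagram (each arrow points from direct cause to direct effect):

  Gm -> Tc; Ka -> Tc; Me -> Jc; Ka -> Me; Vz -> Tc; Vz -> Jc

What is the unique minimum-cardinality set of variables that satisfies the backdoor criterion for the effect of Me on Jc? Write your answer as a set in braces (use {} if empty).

Variables eligible for adjustment (non-descendants of Me, excluding Me and Jc): {Gm, Ka, Tc, Vz}.
Backdoor paths from Me to Jc:
  P1: Me <- Ka -> Tc <- Vz -> Jc
Each backdoor path contains an unconditioned collider, so every path is already blocked with the empty conditioning set:
  P1: blocked at collider Tc (neither it nor any descendant is in the conditioning set).
The empty set is therefore the unique smallest valid set.

{}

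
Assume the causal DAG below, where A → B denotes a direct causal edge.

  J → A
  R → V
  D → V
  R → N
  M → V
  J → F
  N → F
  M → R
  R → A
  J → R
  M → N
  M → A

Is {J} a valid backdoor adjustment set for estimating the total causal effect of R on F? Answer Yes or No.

No

Backdoor paths from R to F (paths whose first edge points into R):
  P1: R <- J -> A <- M -> N -> F
  P2: R <- J -> F
  P3: R <- M -> N -> F
  P4: R <- M -> A <- J -> F
Condition 1 (no descendant of R in the set): holds — descendants of R are {A, F, N, V}; none are in {J}.
Condition 2 (every backdoor path blocked by {J}):
  P1: blocked at fork node J ∈ conditioning set.
  P2: blocked at fork node J ∈ conditioning set.
  P3: open — no interior node is in the conditioning set.
  P4: blocked at collider A (neither it nor any descendant is in the conditioning set).
{J} does not satisfy the backdoor criterion.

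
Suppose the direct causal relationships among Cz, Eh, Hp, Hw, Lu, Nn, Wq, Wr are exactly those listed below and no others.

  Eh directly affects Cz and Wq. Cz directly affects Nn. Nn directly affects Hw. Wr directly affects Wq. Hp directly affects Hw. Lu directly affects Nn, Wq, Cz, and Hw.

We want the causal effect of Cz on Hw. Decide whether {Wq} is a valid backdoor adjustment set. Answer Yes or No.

No

Backdoor paths from Cz to Hw (paths whose first edge points into Cz):
  P1: Cz <- Lu -> Nn -> Hw
  P2: Cz <- Lu -> Hw
  P3: Cz <- Eh -> Wq <- Lu -> Nn -> Hw
  P4: Cz <- Eh -> Wq <- Lu -> Hw
Condition 1 (no descendant of Cz in the set): holds — descendants of Cz are {Hw, Nn}; none are in {Wq}.
Condition 2 (every backdoor path blocked by {Wq}):
  P1: open — no interior node is in the conditioning set.
  P2: open — no interior node is in the conditioning set.
  P3: open — collider(s) Wq are conditioned on (or have a conditioned descendant) and no non-collider on the path is in the set.
  P4: open — collider(s) Wq are conditioned on (or have a conditioned descendant) and no non-collider on the path is in the set.
{Wq} does not satisfy the backdoor criterion.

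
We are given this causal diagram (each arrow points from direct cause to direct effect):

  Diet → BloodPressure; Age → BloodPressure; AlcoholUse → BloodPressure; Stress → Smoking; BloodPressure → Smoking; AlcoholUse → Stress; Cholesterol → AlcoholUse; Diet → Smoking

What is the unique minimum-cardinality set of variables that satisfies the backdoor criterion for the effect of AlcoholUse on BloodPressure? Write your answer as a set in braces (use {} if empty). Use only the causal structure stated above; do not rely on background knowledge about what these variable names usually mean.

{}

Variables eligible for adjustment (non-descendants of AlcoholUse, excluding AlcoholUse and BloodPressure): {Age, Cholesterol, Diet}.
Backdoor paths from AlcoholUse to BloodPressure:
  (none)
With no backdoor paths the empty set already satisfies the criterion, and it is trivially minimal.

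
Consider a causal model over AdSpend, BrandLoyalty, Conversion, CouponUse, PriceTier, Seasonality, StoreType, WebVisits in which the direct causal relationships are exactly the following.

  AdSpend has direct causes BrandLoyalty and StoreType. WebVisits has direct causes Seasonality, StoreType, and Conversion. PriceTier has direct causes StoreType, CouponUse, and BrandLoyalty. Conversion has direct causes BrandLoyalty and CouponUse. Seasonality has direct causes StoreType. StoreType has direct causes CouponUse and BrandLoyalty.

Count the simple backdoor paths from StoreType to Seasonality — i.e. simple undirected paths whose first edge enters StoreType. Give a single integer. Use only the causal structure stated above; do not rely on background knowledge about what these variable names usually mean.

A backdoor path from StoreType to Seasonality is any simple undirected path whose first edge points into StoreType (i.e. leaves StoreType via a parent).
Parents of StoreType: {BrandLoyalty, CouponUse}.
Enumerating:
  P1: StoreType <- BrandLoyalty -> PriceTier <- CouponUse -> Conversion -> WebVisits <- Seasonality
  P2: StoreType <- BrandLoyalty -> Conversion -> WebVisits <- Seasonality
  P3: StoreType <- CouponUse -> PriceTier <- BrandLoyalty -> Conversion -> WebVisits <- Seasonality
  P4: StoreType <- CouponUse -> Conversion -> WebVisits <- Seasonality
That exhausts the simple backdoor paths. Count: 4.

4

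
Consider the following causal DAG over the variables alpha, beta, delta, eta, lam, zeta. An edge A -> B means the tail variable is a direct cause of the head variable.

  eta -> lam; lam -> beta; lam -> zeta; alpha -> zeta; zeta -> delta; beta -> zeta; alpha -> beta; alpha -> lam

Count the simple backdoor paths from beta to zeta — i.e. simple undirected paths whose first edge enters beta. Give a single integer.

A backdoor path from beta to zeta is any simple undirected path whose first edge points into beta (i.e. leaves beta via a parent).
Parents of beta: {alpha, lam}.
Enumerating:
  P1: beta <- alpha -> lam -> zeta
  P2: beta <- alpha -> zeta
  P3: beta <- lam <- alpha -> zeta
  P4: beta <- lam -> zeta
That exhausts the simple backdoor paths. Count: 4.

4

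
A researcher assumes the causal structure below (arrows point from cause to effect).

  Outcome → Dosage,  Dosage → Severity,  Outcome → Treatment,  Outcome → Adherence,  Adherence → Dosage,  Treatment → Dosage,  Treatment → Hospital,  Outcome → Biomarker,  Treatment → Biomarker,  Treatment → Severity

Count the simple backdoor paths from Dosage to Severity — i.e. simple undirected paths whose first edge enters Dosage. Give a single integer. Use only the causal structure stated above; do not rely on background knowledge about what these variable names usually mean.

A backdoor path from Dosage to Severity is any simple undirected path whose first edge points into Dosage (i.e. leaves Dosage via a parent).
Parents of Dosage: {Adherence, Outcome, Treatment}.
Enumerating:
  P1: Dosage <- Outcome -> Treatment -> Severity
  P2: Dosage <- Outcome -> Biomarker <- Treatment -> Severity
  P3: Dosage <- Adherence <- Outcome -> Treatment -> Severity
  P4: Dosage <- Adherence <- Outcome -> Biomarker <- Treatment -> Severity
  P5: Dosage <- Treatment -> Severity
That exhausts the simple backdoor paths. Count: 5.

5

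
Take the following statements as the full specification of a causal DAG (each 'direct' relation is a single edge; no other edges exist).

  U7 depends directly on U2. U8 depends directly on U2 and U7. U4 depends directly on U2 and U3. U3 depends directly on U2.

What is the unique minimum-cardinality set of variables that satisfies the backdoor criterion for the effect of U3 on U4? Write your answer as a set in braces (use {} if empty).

Variables eligible for adjustment (non-descendants of U3, excluding U3 and U4): {U2, U7, U8}.
Backdoor paths from U3 to U4:
  P1: U3 <- U2 -> U4
The empty set is not sufficient: P1 (U3 <- U2 -> U4) has no collider blocking it and no conditioned non-collider, so it is open.
Try {U2}:
  P1: blocked at fork node U2 ∈ conditioning set.
{U2} contains no descendant of U3 and blocks every backdoor path.
No other singleton works — e.g. {U7} leaves P1 open — so {U2} is the unique smallest valid adjustment set.

{U2}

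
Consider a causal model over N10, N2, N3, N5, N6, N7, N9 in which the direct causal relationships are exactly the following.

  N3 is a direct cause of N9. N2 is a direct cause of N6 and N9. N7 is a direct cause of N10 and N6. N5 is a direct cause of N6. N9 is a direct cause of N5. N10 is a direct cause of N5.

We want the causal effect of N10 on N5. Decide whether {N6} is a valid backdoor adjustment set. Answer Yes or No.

Backdoor paths from N10 to N5 (paths whose first edge points into N10):
  P1: N10 <- N7 -> N6 <- N2 -> N9 -> N5
  P2: N10 <- N7 -> N6 <- N5
Condition 1 (no descendant of N10 in the set): FAILS — N6 is a descendant of N10.
Condition 2 (every backdoor path blocked by {N6}):
  P1: open — collider(s) N6 are conditioned on (or have a conditioned descendant) and no non-collider on the path is in the set.
  P2: open — collider(s) N6 are conditioned on (or have a conditioned descendant) and no non-collider on the path is in the set.
{N6} does not satisfy the backdoor criterion.

No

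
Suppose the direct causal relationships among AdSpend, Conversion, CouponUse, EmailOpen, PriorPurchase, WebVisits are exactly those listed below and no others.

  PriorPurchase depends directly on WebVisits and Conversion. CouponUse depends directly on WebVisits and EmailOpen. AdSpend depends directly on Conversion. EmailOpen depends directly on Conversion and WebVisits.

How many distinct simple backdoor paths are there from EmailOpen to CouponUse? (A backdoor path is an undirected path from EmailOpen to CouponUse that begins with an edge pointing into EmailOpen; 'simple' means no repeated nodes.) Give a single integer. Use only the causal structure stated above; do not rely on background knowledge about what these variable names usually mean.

2

A backdoor path from EmailOpen to CouponUse is any simple undirected path whose first edge points into EmailOpen (i.e. leaves EmailOpen via a parent).
Parents of EmailOpen: {Conversion, WebVisits}.
Enumerating:
  P1: EmailOpen <- Conversion -> PriorPurchase <- WebVisits -> CouponUse
  P2: EmailOpen <- WebVisits -> CouponUse
That exhausts the simple backdoor paths. Count: 2.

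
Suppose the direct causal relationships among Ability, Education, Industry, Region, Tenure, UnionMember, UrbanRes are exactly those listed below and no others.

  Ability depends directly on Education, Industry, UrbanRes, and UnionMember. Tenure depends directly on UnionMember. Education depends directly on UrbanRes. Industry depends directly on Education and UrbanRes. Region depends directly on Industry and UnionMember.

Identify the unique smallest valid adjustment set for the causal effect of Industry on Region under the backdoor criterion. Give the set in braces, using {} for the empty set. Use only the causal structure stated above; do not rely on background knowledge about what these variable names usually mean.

Variables eligible for adjustment (non-descendants of Industry, excluding Industry and Region): {Education, Tenure, UnionMember, UrbanRes}.
Backdoor paths from Industry to Region:
  P1: Industry <- UrbanRes -> Education -> Ability <- UnionMember -> Region
  P2: Industry <- UrbanRes -> Ability <- UnionMember -> Region
  P3: Industry <- Education <- UrbanRes -> Ability <- UnionMember -> Region
  P4: Industry <- Education -> Ability <- UnionMember -> Region
Each backdoor path contains an unconditioned collider, so every path is already blocked with the empty conditioning set:
  P1: blocked at collider Ability (neither it nor any descendant is in the conditioning set).
  P2: blocked at collider Ability (neither it nor any descendant is in the conditioning set).
  P3: blocked at collider Ability (neither it nor any descendant is in the conditioning set).
  P4: blocked at collider Ability (neither it nor any descendant is in the conditioning set).
The empty set is therefore the unique smallest valid set.

{}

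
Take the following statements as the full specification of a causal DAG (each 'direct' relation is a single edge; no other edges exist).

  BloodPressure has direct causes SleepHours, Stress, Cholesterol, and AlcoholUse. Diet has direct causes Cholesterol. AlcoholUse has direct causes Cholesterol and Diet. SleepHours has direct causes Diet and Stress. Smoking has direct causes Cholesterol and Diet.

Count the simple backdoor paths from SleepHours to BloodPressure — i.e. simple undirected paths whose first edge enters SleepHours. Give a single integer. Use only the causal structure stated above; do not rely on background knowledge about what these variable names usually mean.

7

A backdoor path from SleepHours to BloodPressure is any simple undirected path whose first edge points into SleepHours (i.e. leaves SleepHours via a parent).
Parents of SleepHours: {Diet, Stress}.
Enumerating:
  P1: SleepHours <- Diet <- Cholesterol -> AlcoholUse -> BloodPressure
  P2: SleepHours <- Diet <- Cholesterol -> BloodPressure
  P3: SleepHours <- Diet -> AlcoholUse <- Cholesterol -> BloodPressure
  P4: SleepHours <- Diet -> AlcoholUse -> BloodPressure
  P5: SleepHours <- Diet -> Smoking <- Cholesterol -> AlcoholUse -> BloodPressure
  P6: SleepHours <- Diet -> Smoking <- Cholesterol -> BloodPressure
  P7: SleepHours <- Stress -> BloodPressure
That exhausts the simple backdoor paths. Count: 7.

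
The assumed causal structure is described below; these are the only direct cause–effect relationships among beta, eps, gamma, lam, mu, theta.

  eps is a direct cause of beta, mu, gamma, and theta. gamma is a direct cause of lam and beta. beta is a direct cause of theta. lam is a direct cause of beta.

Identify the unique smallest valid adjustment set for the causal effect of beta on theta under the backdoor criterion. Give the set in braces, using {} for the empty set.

Variables eligible for adjustment (non-descendants of beta, excluding beta and theta): {eps, gamma, lam, mu}.
Backdoor paths from beta to theta:
  P1: beta <- eps -> theta
  P2: beta <- gamma <- eps -> theta
  P3: beta <- lam <- gamma <- eps -> theta
The empty set is not sufficient: P1 (beta <- eps -> theta) has no collider blocking it and no conditioned non-collider, so it is open.
Try {eps}:
  P1: blocked at fork node eps ∈ conditioning set.
  P2: blocked at fork node eps ∈ conditioning set.
  P3: blocked at fork node eps ∈ conditioning set.
{eps} contains no descendant of beta and blocks every backdoor path.
No other singleton works — e.g. {gamma} leaves P1 open — so {eps} is the unique smallest valid adjustment set.

{eps}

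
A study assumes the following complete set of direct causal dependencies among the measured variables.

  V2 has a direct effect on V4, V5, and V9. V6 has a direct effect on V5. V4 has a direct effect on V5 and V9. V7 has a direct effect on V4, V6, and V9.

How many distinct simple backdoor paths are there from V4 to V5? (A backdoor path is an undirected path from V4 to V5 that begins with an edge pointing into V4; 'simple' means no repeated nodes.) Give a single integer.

A backdoor path from V4 to V5 is any simple undirected path whose first edge points into V4 (i.e. leaves V4 via a parent).
Parents of V4: {V2, V7}.
Enumerating:
  P1: V4 <- V7 -> V9 <- V2 -> V5
  P2: V4 <- V7 -> V6 -> V5
  P3: V4 <- V2 -> V9 <- V7 -> V6 -> V5
  P4: V4 <- V2 -> V5
That exhausts the simple backdoor paths. Count: 4.

4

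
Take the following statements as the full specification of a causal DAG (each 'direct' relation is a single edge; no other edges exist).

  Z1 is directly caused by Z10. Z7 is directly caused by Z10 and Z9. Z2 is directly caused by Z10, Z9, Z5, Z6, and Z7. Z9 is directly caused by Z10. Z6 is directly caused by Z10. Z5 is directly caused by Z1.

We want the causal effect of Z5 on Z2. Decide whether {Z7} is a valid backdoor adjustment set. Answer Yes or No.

No

Backdoor paths from Z5 to Z2 (paths whose first edge points into Z5):
  P1: Z5 <- Z1 <- Z10 -> Z9 -> Z7 -> Z2
  P2: Z5 <- Z1 <- Z10 -> Z9 -> Z2
  P3: Z5 <- Z1 <- Z10 -> Z6 -> Z2
  P4: Z5 <- Z1 <- Z10 -> Z7 <- Z9 -> Z2
  P5: Z5 <- Z1 <- Z10 -> Z7 -> Z2
  P6: Z5 <- Z1 <- Z10 -> Z2
Condition 1 (no descendant of Z5 in the set): holds — descendants of Z5 are {Z2}; none are in {Z7}.
Condition 2 (every backdoor path blocked by {Z7}):
  P1: blocked at chain node Z7 ∈ conditioning set.
  P2: open — no interior node is in the conditioning set.
  P3: open — no interior node is in the conditioning set.
  P4: open — collider(s) Z7 are conditioned on (or have a conditioned descendant) and no non-collider on the path is in the set.
  P5: blocked at chain node Z7 ∈ conditioning set.
  P6: open — no interior node is in the conditioning set.
{Z7} does not satisfy the backdoor criterion.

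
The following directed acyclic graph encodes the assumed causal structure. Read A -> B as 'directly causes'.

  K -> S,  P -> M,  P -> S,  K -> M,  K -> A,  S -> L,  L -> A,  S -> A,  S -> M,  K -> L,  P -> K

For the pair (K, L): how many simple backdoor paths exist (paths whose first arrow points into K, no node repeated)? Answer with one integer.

4

A backdoor path from K to L is any simple undirected path whose first edge points into K (i.e. leaves K via a parent).
Parents of K: {P}.
Enumerating:
  P1: K <- P -> S -> L
  P2: K <- P -> S -> A <- L
  P3: K <- P -> M <- S -> L
  P4: K <- P -> M <- S -> A <- L
That exhausts the simple backdoor paths. Count: 4.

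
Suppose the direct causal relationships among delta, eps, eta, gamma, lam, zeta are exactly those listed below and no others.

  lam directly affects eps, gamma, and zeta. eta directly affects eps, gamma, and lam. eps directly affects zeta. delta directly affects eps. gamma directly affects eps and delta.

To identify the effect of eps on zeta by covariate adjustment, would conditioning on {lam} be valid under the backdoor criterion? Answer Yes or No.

Yes

Backdoor paths from eps to zeta (paths whose first edge points into eps):
  P1: eps <- eta -> lam -> zeta
  P2: eps <- eta -> gamma <- lam -> zeta
  P3: eps <- lam -> zeta
  P4: eps <- gamma <- eta -> lam -> zeta
  P5: eps <- gamma <- lam -> zeta
  P6: eps <- delta <- gamma <- eta -> lam -> zeta
  P7: eps <- delta <- gamma <- lam -> zeta
Condition 1 (no descendant of eps in the set): holds — descendants of eps are {zeta}; none are in {lam}.
Condition 2 (every backdoor path blocked by {lam}):
  P1: blocked at chain node lam ∈ conditioning set.
  P2: blocked at collider gamma (neither it nor any descendant is in the conditioning set).
  P3: blocked at fork node lam ∈ conditioning set.
  P4: blocked at chain node lam ∈ conditioning set.
  P5: blocked at fork node lam ∈ conditioning set.
  P6: blocked at chain node lam ∈ conditioning set.
  P7: blocked at fork node lam ∈ conditioning set.
{lam} satisfies the backdoor criterion.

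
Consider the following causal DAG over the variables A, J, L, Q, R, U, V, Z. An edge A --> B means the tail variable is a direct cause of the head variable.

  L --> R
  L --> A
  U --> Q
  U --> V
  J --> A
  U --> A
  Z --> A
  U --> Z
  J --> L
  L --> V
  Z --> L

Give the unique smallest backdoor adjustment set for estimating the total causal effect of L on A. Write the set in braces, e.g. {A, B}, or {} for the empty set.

Variables eligible for adjustment (non-descendants of L, excluding L and A): {J, Q, U, Z}.
Backdoor paths from L to A:
  P1: L <- J -> A
  P2: L <- Z <- U -> A
  P3: L <- Z -> A
The empty set is not sufficient: P1 (L <- J -> A) has no collider blocking it and no conditioned non-collider, so it is open.
Try {J, Z}:
  P1: blocked at fork node J ∈ conditioning set.
  P2: blocked at chain node Z ∈ conditioning set.
  P3: blocked at fork node Z ∈ conditioning set.
{J, Z} contains no descendant of L and blocks every backdoor path.
Every element of {J, Z} is needed (dropping J leaves P1 open; dropping Z leaves P2 open), so no proper subset is valid.
Among all size-2 subsets of the eligible variables, only {J, Z} blocks every backdoor path, so it is the unique smallest valid adjustment set.

{J, Z}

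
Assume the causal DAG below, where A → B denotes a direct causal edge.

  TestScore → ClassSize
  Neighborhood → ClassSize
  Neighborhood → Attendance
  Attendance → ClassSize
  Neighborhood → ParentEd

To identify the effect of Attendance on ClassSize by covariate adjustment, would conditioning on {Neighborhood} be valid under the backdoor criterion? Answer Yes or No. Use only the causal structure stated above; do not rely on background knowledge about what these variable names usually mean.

Yes

Backdoor paths from Attendance to ClassSize (paths whose first edge points into Attendance):
  P1: Attendance <- Neighborhood -> ClassSize
Condition 1 (no descendant of Attendance in the set): holds — descendants of Attendance are {ClassSize}; none are in {Neighborhood}.
Condition 2 (every backdoor path blocked by {Neighborhood}):
  P1: blocked at fork node Neighborhood ∈ conditioning set.
{Neighborhood} satisfies the backdoor criterion.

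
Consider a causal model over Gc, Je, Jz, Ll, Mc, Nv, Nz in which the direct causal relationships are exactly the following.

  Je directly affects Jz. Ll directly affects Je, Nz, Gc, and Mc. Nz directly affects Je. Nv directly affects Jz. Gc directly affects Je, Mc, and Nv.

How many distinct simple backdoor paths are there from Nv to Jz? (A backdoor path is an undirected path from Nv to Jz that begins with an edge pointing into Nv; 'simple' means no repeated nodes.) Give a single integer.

A backdoor path from Nv to Jz is any simple undirected path whose first edge points into Nv (i.e. leaves Nv via a parent).
Parents of Nv: {Gc}.
Enumerating:
  P1: Nv <- Gc <- Ll -> Nz -> Je -> Jz
  P2: Nv <- Gc <- Ll -> Je -> Jz
  P3: Nv <- Gc -> Je -> Jz
  P4: Nv <- Gc -> Mc <- Ll -> Nz -> Je -> Jz
  P5: Nv <- Gc -> Mc <- Ll -> Je -> Jz
That exhausts the simple backdoor paths. Count: 5.

5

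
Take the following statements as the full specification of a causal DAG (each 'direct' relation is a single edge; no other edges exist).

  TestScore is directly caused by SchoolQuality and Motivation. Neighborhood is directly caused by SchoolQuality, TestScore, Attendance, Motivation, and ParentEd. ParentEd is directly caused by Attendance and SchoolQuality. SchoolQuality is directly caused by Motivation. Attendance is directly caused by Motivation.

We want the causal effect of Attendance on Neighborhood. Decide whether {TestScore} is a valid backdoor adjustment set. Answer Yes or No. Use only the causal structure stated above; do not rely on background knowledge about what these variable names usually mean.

No

Backdoor paths from Attendance to Neighborhood (paths whose first edge points into Attendance):
  P1: Attendance <- Motivation -> SchoolQuality -> TestScore -> Neighborhood
  P2: Attendance <- Motivation -> SchoolQuality -> ParentEd -> Neighborhood
  P3: Attendance <- Motivation -> SchoolQuality -> Neighborhood
  P4: Attendance <- Motivation -> TestScore <- SchoolQuality -> ParentEd -> Neighborhood
  P5: Attendance <- Motivation -> TestScore <- SchoolQuality -> Neighborhood
  P6: Attendance <- Motivation -> TestScore -> Neighborhood
  P7: Attendance <- Motivation -> Neighborhood
Condition 1 (no descendant of Attendance in the set): holds — descendants of Attendance are {Neighborhood, ParentEd}; none are in {TestScore}.
Condition 2 (every backdoor path blocked by {TestScore}):
  P1: blocked at chain node TestScore ∈ conditioning set.
  P2: open — no interior node is in the conditioning set.
  P3: open — no interior node is in the conditioning set.
  P4: open — collider(s) TestScore are conditioned on (or have a conditioned descendant) and no non-collider on the path is in the set.
  P5: open — collider(s) TestScore are conditioned on (or have a conditioned descendant) and no non-collider on the path is in the set.
  P6: blocked at chain node TestScore ∈ conditioning set.
  P7: open — no interior node is in the conditioning set.
{TestScore} does not satisfy the backdoor criterion.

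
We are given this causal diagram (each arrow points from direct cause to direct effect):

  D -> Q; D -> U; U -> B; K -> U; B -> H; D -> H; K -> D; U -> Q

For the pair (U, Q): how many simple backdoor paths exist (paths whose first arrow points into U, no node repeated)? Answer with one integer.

2

A backdoor path from U to Q is any simple undirected path whose first edge points into U (i.e. leaves U via a parent).
Parents of U: {D, K}.
Enumerating:
  P1: U <- K -> D -> Q
  P2: U <- D -> Q
That exhausts the simple backdoor paths. Count: 2.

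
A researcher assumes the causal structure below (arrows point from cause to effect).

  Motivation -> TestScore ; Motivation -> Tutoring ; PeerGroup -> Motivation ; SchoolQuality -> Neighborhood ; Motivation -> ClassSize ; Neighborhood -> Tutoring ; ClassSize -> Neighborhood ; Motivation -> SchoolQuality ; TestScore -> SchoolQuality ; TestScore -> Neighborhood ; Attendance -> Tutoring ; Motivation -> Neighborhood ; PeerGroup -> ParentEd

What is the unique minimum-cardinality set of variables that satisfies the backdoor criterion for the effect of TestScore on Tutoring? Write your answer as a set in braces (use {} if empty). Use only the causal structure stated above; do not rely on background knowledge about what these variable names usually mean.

{Motivation}

Variables eligible for adjustment (non-descendants of TestScore, excluding TestScore and Tutoring): {Attendance, ClassSize, Motivation, ParentEd, PeerGroup}.
Backdoor paths from TestScore to Tutoring:
  P1: TestScore <- Motivation -> SchoolQuality -> Neighborhood -> Tutoring
  P2: TestScore <- Motivation -> ClassSize -> Neighborhood -> Tutoring
  P3: TestScore <- Motivation -> Neighborhood -> Tutoring
  P4: TestScore <- Motivation -> Tutoring
The empty set is not sufficient: P1 (TestScore <- Motivation -> SchoolQuality -> Neighborhood -> Tutoring) has no collider blocking it and no conditioned non-collider, so it is open.
Try {Motivation}:
  P1: blocked at fork node Motivation ∈ conditioning set.
  P2: blocked at fork node Motivation ∈ conditioning set.
  P3: blocked at fork node Motivation ∈ conditioning set.
  P4: blocked at fork node Motivation ∈ conditioning set.
{Motivation} contains no descendant of TestScore and blocks every backdoor path.
No other singleton works — e.g. {Attendance} leaves P1 open — so {Motivation} is the unique smallest valid adjustment set.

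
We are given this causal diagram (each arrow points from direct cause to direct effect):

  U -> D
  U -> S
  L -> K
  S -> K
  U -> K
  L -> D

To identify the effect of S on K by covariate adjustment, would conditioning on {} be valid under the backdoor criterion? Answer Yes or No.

Backdoor paths from S to K (paths whose first edge points into S):
  P1: S <- U -> K
  P2: S <- U -> D <- L -> K
Condition 1 (no descendant of S in the set): holds — descendants of S are {K}; none are in {}.
Condition 2 (every backdoor path blocked by {}):
  P1: open — no interior node is in the conditioning set.
  P2: blocked at collider D (neither it nor any descendant is in the conditioning set).
{} does not satisfy the backdoor criterion.

No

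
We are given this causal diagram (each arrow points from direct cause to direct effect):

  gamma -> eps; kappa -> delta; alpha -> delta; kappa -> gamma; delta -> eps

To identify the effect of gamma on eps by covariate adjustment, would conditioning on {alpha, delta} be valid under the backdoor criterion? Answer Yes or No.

Yes

Backdoor paths from gamma to eps (paths whose first edge points into gamma):
  P1: gamma <- kappa -> delta -> eps
Condition 1 (no descendant of gamma in the set): holds — descendants of gamma are {eps}; none are in {alpha, delta}.
Condition 2 (every backdoor path blocked by {alpha, delta}):
  P1: blocked at chain node delta ∈ conditioning set.
{alpha, delta} satisfies the backdoor criterion.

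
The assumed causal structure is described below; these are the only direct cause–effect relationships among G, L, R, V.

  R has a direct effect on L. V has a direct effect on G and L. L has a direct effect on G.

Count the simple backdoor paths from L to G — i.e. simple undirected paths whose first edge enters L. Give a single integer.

1

A backdoor path from L to G is any simple undirected path whose first edge points into L (i.e. leaves L via a parent).
Parents of L: {R, V}.
Enumerating:
  P1: L <- V -> G
That exhausts the simple backdoor paths. Count: 1.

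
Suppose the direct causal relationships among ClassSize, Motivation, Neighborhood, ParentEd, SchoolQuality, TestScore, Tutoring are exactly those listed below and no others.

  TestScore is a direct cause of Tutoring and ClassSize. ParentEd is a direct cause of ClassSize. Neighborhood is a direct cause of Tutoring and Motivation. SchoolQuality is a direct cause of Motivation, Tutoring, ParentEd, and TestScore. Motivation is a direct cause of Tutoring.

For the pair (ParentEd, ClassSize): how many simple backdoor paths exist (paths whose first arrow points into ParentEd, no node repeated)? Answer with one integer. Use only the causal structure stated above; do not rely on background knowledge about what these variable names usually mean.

A backdoor path from ParentEd to ClassSize is any simple undirected path whose first edge points into ParentEd (i.e. leaves ParentEd via a parent).
Parents of ParentEd: {SchoolQuality}.
Enumerating:
  P1: ParentEd <- SchoolQuality -> TestScore -> ClassSize
  P2: ParentEd <- SchoolQuality -> Motivation <- Neighborhood -> Tutoring <- TestScore -> ClassSize
  P3: ParentEd <- SchoolQuality -> Motivation -> Tutoring <- TestScore -> ClassSize
  P4: ParentEd <- SchoolQuality -> Tutoring <- TestScore -> ClassSize
That exhausts the simple backdoor paths. Count: 4.

4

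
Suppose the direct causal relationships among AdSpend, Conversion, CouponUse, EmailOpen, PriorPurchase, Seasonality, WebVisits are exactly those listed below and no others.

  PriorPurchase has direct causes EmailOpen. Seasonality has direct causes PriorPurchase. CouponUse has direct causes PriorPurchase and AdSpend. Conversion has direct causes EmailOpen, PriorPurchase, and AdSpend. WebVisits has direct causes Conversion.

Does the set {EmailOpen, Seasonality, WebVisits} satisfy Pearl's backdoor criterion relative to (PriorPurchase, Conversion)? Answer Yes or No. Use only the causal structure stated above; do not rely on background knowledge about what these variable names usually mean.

Backdoor paths from PriorPurchase to Conversion (paths whose first edge points into PriorPurchase):
  P1: PriorPurchase <- EmailOpen -> Conversion
Condition 1 (no descendant of PriorPurchase in the set): FAILS — Seasonality and WebVisits are descendants of PriorPurchase.
Condition 2 (every backdoor path blocked by {EmailOpen, Seasonality, WebVisits}):
  P1: blocked at fork node EmailOpen ∈ conditioning set.
{EmailOpen, Seasonality, WebVisits} does not satisfy the backdoor criterion.

No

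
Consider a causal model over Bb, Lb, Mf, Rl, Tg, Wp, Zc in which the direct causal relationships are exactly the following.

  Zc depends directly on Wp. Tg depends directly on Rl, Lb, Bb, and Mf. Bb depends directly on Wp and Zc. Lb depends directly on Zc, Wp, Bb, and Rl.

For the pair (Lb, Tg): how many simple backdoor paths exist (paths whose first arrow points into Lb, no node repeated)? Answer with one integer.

6

A backdoor path from Lb to Tg is any simple undirected path whose first edge points into Lb (i.e. leaves Lb via a parent).
Parents of Lb: {Bb, Rl, Wp, Zc}.
Enumerating:
  P1: Lb <- Wp -> Zc -> Bb -> Tg
  P2: Lb <- Wp -> Bb -> Tg
  P3: Lb <- Zc <- Wp -> Bb -> Tg
  P4: Lb <- Zc -> Bb -> Tg
  P5: Lb <- Rl -> Tg
  P6: Lb <- Bb -> Tg
That exhausts the simple backdoor paths. Count: 6.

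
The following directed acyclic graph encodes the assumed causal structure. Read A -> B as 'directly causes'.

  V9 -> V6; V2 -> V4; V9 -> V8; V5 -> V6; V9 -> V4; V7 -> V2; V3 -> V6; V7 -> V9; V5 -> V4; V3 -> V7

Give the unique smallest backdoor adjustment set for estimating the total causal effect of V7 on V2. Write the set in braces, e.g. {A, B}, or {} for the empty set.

Variables eligible for adjustment (non-descendants of V7, excluding V7 and V2): {V3, V5}.
Backdoor paths from V7 to V2:
  P1: V7 <- V3 -> V6 <- V5 -> V4 <- V2
  P2: V7 <- V3 -> V6 <- V9 -> V4 <- V2
Each backdoor path contains an unconditioned collider, so every path is already blocked with the empty conditioning set:
  P1: blocked at collider V6 (neither it nor any descendant is in the conditioning set).
  P2: blocked at collider V6 (neither it nor any descendant is in the conditioning set).
The empty set is therefore the unique smallest valid set.

{}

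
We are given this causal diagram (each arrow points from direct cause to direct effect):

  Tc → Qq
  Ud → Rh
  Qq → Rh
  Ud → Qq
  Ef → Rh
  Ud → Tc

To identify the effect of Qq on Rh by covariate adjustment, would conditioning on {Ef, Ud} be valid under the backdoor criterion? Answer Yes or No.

Backdoor paths from Qq to Rh (paths whose first edge points into Qq):
  P1: Qq <- Ud -> Rh
  P2: Qq <- Tc <- Ud -> Rh
Condition 1 (no descendant of Qq in the set): holds — descendants of Qq are {Rh}; none are in {Ef, Ud}.
Condition 2 (every backdoor path blocked by {Ef, Ud}):
  P1: blocked at fork node Ud ∈ conditioning set.
  P2: blocked at fork node Ud ∈ conditioning set.
{Ef, Ud} satisfies the backdoor criterion.

Yes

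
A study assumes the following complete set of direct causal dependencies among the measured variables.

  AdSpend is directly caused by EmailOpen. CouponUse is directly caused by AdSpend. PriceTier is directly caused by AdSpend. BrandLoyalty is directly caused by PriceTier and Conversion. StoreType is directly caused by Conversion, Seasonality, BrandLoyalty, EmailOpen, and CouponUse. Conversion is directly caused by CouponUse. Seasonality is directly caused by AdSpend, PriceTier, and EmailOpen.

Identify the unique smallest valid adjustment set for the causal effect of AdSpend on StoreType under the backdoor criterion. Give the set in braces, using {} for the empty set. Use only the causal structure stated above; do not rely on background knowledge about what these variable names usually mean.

Variables eligible for adjustment (non-descendants of AdSpend, excluding AdSpend and StoreType): {EmailOpen}.
Backdoor paths from AdSpend to StoreType:
  P1: AdSpend <- EmailOpen -> Seasonality <- PriceTier -> BrandLoyalty <- Conversion <- CouponUse -> StoreType
  P2: AdSpend <- EmailOpen -> Seasonality <- PriceTier -> BrandLoyalty <- Conversion -> StoreType
  P3: AdSpend <- EmailOpen -> Seasonality <- PriceTier -> BrandLoyalty -> StoreType
  P4: AdSpend <- EmailOpen -> Seasonality -> StoreType
  P5: AdSpend <- EmailOpen -> StoreType
The empty set is not sufficient: P4 (AdSpend <- EmailOpen -> Seasonality -> StoreType) has no collider blocking it and no conditioned non-collider, so it is open.
Try {EmailOpen}:
  P1: blocked at fork node EmailOpen ∈ conditioning set.
  P2: blocked at fork node EmailOpen ∈ conditioning set.
  P3: blocked at fork node EmailOpen ∈ conditioning set.
  P4: blocked at fork node EmailOpen ∈ conditioning set.
  P5: blocked at fork node EmailOpen ∈ conditioning set.
{EmailOpen} contains no descendant of AdSpend and blocks every backdoor path.
{EmailOpen} is the unique smallest valid adjustment set.

{EmailOpen}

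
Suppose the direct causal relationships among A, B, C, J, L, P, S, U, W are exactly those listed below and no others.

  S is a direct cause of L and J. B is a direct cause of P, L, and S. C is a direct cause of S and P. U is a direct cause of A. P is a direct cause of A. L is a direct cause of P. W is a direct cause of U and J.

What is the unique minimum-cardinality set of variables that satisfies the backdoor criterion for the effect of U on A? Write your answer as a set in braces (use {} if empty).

Variables eligible for adjustment (non-descendants of U, excluding U and A): {B, C, J, L, P, S, W}.
Backdoor paths from U to A:
  P1: U <- W -> J <- S <- C -> P -> A
  P2: U <- W -> J <- S <- B -> L -> P -> A
  P3: U <- W -> J <- S <- B -> P -> A
  P4: U <- W -> J <- S -> L <- B -> P -> A
  P5: U <- W -> J <- S -> L -> P -> A
Each backdoor path contains an unconditioned collider, so every path is already blocked with the empty conditioning set:
  P1: blocked at collider J (neither it nor any descendant is in the conditioning set).
  P2: blocked at collider J (neither it nor any descendant is in the conditioning set).
  P3: blocked at collider J (neither it nor any descendant is in the conditioning set).
  P4: blocked at collider J (neither it nor any descendant is in the conditioning set).
  P5: blocked at collider J (neither it nor any descendant is in the conditioning set).
The empty set is therefore the unique smallest valid set.

{}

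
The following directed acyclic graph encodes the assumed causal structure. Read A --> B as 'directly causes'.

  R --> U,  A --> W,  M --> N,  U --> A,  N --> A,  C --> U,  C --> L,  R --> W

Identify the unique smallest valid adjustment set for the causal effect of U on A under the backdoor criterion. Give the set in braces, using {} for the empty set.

{}

Variables eligible for adjustment (non-descendants of U, excluding U and A): {C, L, M, N, R}.
Backdoor paths from U to A:
  P1: U <- R -> W <- A
Each backdoor path contains an unconditioned collider, so every path is already blocked with the empty conditioning set:
  P1: blocked at collider W (neither it nor any descendant is in the conditioning set).
The empty set is therefore the unique smallest valid set.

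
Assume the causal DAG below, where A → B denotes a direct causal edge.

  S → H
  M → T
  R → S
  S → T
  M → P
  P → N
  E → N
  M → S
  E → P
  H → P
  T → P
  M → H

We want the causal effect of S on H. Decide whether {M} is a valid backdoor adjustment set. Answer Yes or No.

Backdoor paths from S to H (paths whose first edge points into S):
  P1: S <- M -> T -> P <- H
  P2: S <- M -> H
  P3: S <- M -> P <- H
Condition 1 (no descendant of S in the set): holds — descendants of S are {H, N, P, T}; none are in {M}.
Condition 2 (every backdoor path blocked by {M}):
  P1: blocked at fork node M ∈ conditioning set.
  P2: blocked at fork node M ∈ conditioning set.
  P3: blocked at fork node M ∈ conditioning set.
{M} satisfies the backdoor criterion.

Yes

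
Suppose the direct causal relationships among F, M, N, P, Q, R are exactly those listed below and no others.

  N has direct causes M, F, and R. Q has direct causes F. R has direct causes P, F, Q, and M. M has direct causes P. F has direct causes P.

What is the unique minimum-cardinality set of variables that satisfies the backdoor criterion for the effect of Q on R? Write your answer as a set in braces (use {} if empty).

{F}

Variables eligible for adjustment (non-descendants of Q, excluding Q and R): {F, M, P}.
Backdoor paths from Q to R:
  P1: Q <- F <- P -> M -> R
  P2: Q <- F <- P -> M -> N <- R
  P3: Q <- F <- P -> R
  P4: Q <- F -> R
  P5: Q <- F -> N <- M <- P -> R
  P6: Q <- F -> N <- M -> R
  P7: Q <- F -> N <- R
The empty set is not sufficient: P1 (Q <- F <- P -> M -> R) has no collider blocking it and no conditioned non-collider, so it is open.
Try {F}:
  P1: blocked at chain node F ∈ conditioning set.
  P2: blocked at chain node F ∈ conditioning set.
  P3: blocked at chain node F ∈ conditioning set.
  P4: blocked at fork node F ∈ conditioning set.
  P5: blocked at fork node F ∈ conditioning set.
  P6: blocked at fork node F ∈ conditioning set.
  P7: blocked at fork node F ∈ conditioning set.
{F} contains no descendant of Q and blocks every backdoor path.
No other singleton works — e.g. {P} leaves P4 open — so {F} is the unique smallest valid adjustment set.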